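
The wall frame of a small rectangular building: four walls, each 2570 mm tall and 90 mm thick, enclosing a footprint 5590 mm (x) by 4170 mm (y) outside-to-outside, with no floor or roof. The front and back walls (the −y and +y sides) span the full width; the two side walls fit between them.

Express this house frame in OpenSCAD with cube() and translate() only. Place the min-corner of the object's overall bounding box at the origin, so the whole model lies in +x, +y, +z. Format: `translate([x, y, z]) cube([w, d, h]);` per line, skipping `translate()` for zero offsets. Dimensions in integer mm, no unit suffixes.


cube([5590, 90, 2570]);
translate([0, 4080, 0]) cube([5590, 90, 2570]);
translate([0, 90, 0]) cube([90, 3990, 2570]);
translate([5500, 90, 0]) cube([90, 3990, 2570]);


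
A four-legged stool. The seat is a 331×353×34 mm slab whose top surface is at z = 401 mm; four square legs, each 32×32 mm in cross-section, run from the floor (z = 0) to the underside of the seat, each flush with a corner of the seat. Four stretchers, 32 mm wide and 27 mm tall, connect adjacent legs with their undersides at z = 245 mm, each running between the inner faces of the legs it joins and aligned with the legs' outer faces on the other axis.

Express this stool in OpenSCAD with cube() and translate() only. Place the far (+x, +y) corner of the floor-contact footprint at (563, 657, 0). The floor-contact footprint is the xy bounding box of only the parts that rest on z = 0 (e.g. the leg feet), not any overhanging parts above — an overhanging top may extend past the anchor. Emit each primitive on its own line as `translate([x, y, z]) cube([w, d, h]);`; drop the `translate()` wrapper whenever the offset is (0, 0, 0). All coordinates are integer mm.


translate([232, 304, 367]) cube([331, 353, 34]);
translate([232, 304, 0]) cube([32, 32, 367]);
translate([531, 304, 0]) cube([32, 32, 367]);
translate([232, 625, 0]) cube([32, 32, 367]);
translate([531, 625, 0]) cube([32, 32, 367]);
translate([264, 304, 245]) cube([267, 32, 27]);
translate([264, 625, 245]) cube([267, 32, 27]);
translate([232, 336, 245]) cube([32, 289, 27]);
translate([531, 336, 245]) cube([32, 289, 27]);


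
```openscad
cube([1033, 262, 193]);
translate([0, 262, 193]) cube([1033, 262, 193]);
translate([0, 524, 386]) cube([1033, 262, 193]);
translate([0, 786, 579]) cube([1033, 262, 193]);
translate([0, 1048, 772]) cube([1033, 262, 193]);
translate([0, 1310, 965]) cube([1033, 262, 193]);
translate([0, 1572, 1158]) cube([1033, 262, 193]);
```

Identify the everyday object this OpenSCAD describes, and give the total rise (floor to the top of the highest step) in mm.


A staircase. The total rise is 1351 mm.

7 identical blocks, each offset up and back from the previous — a staircase. Each step is 193 mm tall and there are 7 of them, so the total rise is 7 × 193 = 1351 mm.


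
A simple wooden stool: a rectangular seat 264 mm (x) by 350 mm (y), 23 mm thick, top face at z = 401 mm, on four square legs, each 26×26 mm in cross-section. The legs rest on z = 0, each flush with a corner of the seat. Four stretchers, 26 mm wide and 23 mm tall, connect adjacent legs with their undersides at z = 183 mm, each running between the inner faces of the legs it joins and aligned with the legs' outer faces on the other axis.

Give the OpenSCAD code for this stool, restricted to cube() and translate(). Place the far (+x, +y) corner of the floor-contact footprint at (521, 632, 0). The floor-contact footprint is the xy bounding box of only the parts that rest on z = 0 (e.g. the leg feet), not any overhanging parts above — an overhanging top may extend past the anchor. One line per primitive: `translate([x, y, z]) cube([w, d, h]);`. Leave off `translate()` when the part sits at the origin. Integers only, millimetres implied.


translate([257, 282, 378]) cube([264, 350, 23]);
translate([257, 282, 0]) cube([26, 26, 378]);
translate([495, 282, 0]) cube([26, 26, 378]);
translate([257, 606, 0]) cube([26, 26, 378]);
translate([495, 606, 0]) cube([26, 26, 378]);
translate([283, 282, 183]) cube([212, 26, 23]);
translate([283, 606, 183]) cube([212, 26, 23]);
translate([257, 308, 183]) cube([26, 298, 23]);
translate([495, 308, 183]) cube([26, 298, 23]);


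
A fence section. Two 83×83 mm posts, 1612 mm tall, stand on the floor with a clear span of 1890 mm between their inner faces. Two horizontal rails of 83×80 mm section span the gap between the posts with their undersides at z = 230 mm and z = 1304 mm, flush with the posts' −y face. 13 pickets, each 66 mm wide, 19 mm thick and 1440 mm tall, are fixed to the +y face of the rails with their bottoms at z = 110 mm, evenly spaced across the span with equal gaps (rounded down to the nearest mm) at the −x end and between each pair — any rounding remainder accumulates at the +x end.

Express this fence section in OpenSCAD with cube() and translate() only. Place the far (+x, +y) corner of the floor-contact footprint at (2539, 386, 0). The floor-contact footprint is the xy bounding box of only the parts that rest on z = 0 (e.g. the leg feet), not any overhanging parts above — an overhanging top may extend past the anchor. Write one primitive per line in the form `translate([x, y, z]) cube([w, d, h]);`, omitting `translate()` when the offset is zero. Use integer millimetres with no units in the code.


translate([483, 303, 0]) cube([83, 83, 1612]);
translate([2456, 303, 0]) cube([83, 83, 1612]);
translate([566, 303, 230]) cube([1890, 83, 80]);
translate([566, 303, 1304]) cube([1890, 83, 80]);
translate([639, 386, 110]) cube([66, 19, 1440]);
translate([778, 386, 110]) cube([66, 19, 1440]);
translate([917, 386, 110]) cube([66, 19, 1440]);
translate([1056, 386, 110]) cube([66, 19, 1440]);
translate([1195, 386, 110]) cube([66, 19, 1440]);
translate([1334, 386, 110]) cube([66, 19, 1440]);
translate([1473, 386, 110]) cube([66, 19, 1440]);
translate([1612, 386, 110]) cube([66, 19, 1440]);
translate([1751, 386, 110]) cube([66, 19, 1440]);
translate([1890, 386, 110]) cube([66, 19, 1440]);
translate([2029, 386, 110]) cube([66, 19, 1440]);
translate([2168, 386, 110]) cube([66, 19, 1440]);
translate([2307, 386, 110]) cube([66, 19, 1440]);


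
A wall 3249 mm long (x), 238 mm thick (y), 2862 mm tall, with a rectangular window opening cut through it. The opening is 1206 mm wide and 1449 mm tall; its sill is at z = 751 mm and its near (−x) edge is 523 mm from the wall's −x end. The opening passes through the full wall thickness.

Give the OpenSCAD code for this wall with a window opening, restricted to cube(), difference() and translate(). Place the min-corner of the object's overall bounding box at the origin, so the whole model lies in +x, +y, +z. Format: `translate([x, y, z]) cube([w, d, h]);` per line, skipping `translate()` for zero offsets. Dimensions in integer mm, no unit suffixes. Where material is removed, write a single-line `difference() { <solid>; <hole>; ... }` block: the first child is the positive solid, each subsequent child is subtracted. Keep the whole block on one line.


difference() { cube([3249, 238, 2862]); translate([523, 0, 751]) cube([1206, 238, 1449]); }


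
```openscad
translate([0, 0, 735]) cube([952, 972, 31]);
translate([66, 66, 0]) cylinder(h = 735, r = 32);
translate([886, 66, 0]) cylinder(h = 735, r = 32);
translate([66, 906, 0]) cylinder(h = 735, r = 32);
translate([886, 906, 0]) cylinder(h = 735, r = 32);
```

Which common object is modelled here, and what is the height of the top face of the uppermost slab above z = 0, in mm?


A table. The table height is 766 mm.

A 952×972×31 slab sits at z = 735 on four Ø64 mm round legs — a table. The top surface is at 735 + 31 = 766 mm.


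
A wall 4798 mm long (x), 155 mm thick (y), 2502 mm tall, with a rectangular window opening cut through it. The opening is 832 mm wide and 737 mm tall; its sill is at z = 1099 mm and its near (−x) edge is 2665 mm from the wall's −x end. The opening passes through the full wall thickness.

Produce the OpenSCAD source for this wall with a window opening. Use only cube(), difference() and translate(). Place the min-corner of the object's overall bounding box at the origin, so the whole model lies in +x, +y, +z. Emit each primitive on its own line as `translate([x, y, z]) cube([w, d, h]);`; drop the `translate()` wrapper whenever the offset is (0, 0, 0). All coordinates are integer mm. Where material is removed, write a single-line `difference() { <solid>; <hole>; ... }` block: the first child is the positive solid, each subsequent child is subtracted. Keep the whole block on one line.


difference() { cube([4798, 155, 2502]); translate([2665, 0, 1099]) cube([832, 155, 737]); }


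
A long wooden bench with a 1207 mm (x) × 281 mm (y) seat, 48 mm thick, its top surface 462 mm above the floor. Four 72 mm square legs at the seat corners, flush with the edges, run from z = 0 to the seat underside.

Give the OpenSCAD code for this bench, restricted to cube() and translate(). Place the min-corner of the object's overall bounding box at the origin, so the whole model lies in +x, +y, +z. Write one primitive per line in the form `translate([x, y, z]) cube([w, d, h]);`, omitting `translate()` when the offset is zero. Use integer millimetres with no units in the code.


translate([0, 0, 414]) cube([1207, 281, 48]);
cube([72, 72, 414]);
translate([0, 209, 0]) cube([72, 72, 414]);
translate([1135, 0, 0]) cube([72, 72, 414]);
translate([1135, 209, 0]) cube([72, 72, 414]);


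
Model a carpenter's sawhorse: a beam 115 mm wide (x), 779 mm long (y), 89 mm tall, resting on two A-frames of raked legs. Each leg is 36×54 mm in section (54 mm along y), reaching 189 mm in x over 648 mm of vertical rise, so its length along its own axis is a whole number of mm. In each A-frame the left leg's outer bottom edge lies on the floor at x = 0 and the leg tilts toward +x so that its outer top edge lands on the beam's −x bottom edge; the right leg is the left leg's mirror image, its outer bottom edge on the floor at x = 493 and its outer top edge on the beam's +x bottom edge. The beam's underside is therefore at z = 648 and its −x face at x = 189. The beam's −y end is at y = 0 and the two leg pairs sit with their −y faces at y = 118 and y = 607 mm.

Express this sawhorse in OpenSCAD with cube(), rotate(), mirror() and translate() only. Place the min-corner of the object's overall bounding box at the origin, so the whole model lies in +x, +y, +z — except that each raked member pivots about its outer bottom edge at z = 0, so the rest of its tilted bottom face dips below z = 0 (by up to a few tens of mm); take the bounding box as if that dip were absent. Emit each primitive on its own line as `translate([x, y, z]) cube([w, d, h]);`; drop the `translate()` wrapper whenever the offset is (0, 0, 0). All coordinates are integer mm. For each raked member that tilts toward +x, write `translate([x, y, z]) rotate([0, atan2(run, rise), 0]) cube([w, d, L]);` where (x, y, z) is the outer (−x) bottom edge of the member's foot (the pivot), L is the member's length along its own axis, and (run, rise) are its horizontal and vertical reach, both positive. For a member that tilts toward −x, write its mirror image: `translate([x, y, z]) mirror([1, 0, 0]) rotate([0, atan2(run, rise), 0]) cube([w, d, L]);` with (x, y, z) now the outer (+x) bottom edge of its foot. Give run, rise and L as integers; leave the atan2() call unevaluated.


translate([189, 0, 648]) cube([115, 779, 89]);
translate([0, 118, 0]) rotate([0, atan2(189, 648), 0]) cube([36, 54, 675]);
translate([493, 118, 0]) mirror([1, 0, 0]) rotate([0, atan2(189, 648), 0]) cube([36, 54, 675]);
translate([0, 607, 0]) rotate([0, atan2(189, 648), 0]) cube([36, 54, 675]);
translate([493, 607, 0]) mirror([1, 0, 0]) rotate([0, atan2(189, 648), 0]) cube([36, 54, 675]);


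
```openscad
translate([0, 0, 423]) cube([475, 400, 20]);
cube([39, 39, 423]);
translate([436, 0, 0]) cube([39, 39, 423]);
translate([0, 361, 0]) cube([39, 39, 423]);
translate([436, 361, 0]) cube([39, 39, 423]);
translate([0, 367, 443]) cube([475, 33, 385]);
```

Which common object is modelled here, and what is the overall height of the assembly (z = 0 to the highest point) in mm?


A chair. The overall height is 828 mm.

A slab on four corner posts with a tall panel at the back — a chair. The seat slab sits at z = 423 with thickness 20, and the 385 mm backrest starts at the seat top, so the overall height is 423 + 20 + 385 = 828 mm.


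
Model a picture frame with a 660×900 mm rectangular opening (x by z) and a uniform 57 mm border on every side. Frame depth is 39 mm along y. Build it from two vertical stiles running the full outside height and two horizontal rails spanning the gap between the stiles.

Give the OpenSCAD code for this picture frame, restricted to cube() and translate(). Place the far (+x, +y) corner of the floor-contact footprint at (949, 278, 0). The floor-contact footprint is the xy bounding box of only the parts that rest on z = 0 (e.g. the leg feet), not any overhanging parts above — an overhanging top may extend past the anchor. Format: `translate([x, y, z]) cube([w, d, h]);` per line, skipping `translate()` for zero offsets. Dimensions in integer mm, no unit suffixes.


translate([175, 239, 0]) cube([57, 39, 1014]);
translate([892, 239, 0]) cube([57, 39, 1014]);
translate([232, 239, 0]) cube([660, 39, 57]);
translate([232, 239, 957]) cube([660, 39, 57]);


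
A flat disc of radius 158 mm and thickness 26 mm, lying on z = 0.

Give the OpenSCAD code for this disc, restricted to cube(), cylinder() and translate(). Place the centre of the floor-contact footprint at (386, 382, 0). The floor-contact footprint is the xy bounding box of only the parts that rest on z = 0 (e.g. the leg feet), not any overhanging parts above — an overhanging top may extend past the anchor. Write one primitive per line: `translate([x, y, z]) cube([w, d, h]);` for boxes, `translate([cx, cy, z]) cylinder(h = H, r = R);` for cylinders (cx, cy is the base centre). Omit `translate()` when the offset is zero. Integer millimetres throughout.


translate([386, 382, 0]) cylinder(h = 26, r = 158);


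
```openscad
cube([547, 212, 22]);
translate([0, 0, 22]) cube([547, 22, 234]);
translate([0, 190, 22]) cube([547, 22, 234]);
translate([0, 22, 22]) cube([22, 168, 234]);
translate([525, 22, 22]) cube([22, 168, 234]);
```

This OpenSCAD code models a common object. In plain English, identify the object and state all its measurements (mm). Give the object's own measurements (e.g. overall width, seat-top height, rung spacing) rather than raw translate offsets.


An open-topped rectangular box: outside dimensions 547×212×256 mm, with a uniform wall and base thickness of 22 mm. The base is a full 547×212 slab on the floor; four walls sit on top of the base. The front and back walls (the −y and +y sides) span the full width; the two side walls fit between them.


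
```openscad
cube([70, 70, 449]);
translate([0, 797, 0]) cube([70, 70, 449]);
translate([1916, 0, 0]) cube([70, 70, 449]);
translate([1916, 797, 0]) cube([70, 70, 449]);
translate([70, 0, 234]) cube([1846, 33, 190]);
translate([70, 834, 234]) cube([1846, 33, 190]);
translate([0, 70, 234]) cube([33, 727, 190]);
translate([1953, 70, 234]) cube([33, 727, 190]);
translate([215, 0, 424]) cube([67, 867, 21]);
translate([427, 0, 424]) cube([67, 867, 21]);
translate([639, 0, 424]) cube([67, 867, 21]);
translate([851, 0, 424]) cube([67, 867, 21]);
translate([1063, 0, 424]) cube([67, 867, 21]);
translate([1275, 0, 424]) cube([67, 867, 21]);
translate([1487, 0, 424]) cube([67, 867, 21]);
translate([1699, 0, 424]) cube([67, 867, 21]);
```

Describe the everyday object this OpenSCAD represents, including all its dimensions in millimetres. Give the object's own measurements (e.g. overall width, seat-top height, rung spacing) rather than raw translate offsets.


A bed frame 1986 mm long (x) by 867 mm wide (y). Four 70×70 mm corner posts, 449 mm tall, at the corners of the footprint. Four rails of 33 mm thickness and 190 mm height run between adjacent posts with their undersides at z = 234 mm, their outer faces flush with the outside of the frame (the two x-running rails run between the posts' inner faces; the two y-running rails run between the posts' inner faces). 8 slats, each 67 mm wide (x) and 21 mm thick, lie across the top of the two x-running rails, running the full 867 mm width of the frame in y; along x they sit between the end posts with a 145 mm gap after the −x posts and between neighbouring slats, leaving 150 mm before the +x posts.


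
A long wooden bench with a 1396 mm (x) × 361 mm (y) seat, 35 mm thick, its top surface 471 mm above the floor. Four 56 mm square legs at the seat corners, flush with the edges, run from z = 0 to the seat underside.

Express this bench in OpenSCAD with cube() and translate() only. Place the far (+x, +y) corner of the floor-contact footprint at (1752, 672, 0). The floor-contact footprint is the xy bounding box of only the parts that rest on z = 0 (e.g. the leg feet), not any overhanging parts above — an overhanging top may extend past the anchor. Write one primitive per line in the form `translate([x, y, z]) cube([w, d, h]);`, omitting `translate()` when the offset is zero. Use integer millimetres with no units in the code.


// leg_h = 471 − 35 = 436
translate([356, 311, 436]) cube([1396, 361, 35]);
translate([356, 311, 0]) cube([56, 56, 436]);
translate([356, 616, 0]) cube([56, 56, 436]);
translate([1696, 311, 0]) cube([56, 56, 436]);
translate([1696, 616, 0]) cube([56, 56, 436]);


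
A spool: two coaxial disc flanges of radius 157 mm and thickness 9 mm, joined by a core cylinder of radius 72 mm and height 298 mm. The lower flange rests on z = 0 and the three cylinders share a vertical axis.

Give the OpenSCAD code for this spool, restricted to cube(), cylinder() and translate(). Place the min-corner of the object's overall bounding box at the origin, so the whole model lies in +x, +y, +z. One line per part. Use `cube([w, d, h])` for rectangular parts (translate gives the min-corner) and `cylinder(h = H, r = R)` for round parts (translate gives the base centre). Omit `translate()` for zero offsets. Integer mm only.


translate([157, 157, 0]) cylinder(h = 9, r = 157);
translate([157, 157, 9]) cylinder(h = 298, r = 72);
translate([157, 157, 307]) cylinder(h = 9, r = 157);


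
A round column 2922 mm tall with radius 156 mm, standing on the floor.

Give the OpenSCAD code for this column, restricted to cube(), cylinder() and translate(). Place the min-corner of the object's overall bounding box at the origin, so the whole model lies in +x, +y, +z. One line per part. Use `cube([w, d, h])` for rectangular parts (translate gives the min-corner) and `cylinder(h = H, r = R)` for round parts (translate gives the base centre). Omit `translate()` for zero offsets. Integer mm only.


translate([156, 156, 0]) cylinder(h = 2922, r = 156);


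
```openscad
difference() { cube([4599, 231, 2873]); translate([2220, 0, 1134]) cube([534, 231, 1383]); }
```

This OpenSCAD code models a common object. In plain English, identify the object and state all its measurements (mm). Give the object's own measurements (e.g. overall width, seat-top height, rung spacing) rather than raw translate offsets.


A wall 4599 mm long (x), 231 mm thick (y), 2873 mm tall, with a rectangular window opening cut through it. The opening is 534 mm wide and 1383 mm tall; its sill is at z = 1134 mm and its near (−x) edge is 2220 mm from the wall's −x end. The opening passes through the full wall thickness.


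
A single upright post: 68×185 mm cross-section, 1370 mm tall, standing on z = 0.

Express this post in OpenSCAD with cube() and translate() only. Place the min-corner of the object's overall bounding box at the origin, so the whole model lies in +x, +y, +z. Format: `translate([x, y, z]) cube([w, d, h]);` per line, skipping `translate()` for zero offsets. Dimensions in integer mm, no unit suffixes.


cube([68, 185, 1370]);


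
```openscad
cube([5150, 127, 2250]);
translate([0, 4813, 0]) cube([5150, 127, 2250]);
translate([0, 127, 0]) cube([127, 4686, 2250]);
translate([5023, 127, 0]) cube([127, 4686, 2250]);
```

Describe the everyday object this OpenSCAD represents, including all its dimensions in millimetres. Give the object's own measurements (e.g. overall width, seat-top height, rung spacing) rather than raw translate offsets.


The wall frame of a small rectangular building: four walls, each 2250 mm tall and 127 mm thick, enclosing a footprint 5150 mm (x) by 4940 mm (y) outside-to-outside, with no floor or roof. The front and back walls (the −y and +y sides) span the full width; the two side walls fit between them.


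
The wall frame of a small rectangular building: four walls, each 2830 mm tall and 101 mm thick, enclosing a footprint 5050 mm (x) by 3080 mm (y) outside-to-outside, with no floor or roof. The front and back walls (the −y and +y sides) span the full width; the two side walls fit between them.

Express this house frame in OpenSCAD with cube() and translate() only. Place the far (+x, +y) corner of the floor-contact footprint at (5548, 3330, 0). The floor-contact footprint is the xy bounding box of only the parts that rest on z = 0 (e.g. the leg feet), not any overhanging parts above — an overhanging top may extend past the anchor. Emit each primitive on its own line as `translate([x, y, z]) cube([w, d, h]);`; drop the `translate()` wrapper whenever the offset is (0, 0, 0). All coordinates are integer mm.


translate([498, 250, 0]) cube([5050, 101, 2830]);
translate([498, 3229, 0]) cube([5050, 101, 2830]);
translate([498, 351, 0]) cube([101, 2878, 2830]);
translate([5447, 351, 0]) cube([101, 2878, 2830]);


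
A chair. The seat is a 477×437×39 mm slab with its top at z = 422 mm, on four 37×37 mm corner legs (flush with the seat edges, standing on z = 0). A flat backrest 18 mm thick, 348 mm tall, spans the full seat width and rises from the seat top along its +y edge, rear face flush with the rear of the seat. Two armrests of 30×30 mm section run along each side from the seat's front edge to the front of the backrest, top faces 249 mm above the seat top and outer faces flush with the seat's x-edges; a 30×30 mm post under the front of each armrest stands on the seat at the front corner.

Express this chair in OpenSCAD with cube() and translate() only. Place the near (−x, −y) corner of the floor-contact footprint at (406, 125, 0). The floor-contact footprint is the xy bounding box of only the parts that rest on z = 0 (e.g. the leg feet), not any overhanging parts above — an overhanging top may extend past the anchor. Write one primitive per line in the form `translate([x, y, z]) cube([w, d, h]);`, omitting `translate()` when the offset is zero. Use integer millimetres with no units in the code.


translate([406, 125, 383]) cube([477, 437, 39]);
translate([406, 125, 0]) cube([37, 37, 383]);
translate([846, 125, 0]) cube([37, 37, 383]);
translate([406, 525, 0]) cube([37, 37, 383]);
translate([846, 525, 0]) cube([37, 37, 383]);
translate([406, 544, 422]) cube([477, 18, 348]);
translate([406, 125, 641]) cube([30, 419, 30]);
translate([853, 125, 641]) cube([30, 419, 30]);
translate([406, 125, 422]) cube([30, 30, 219]);
translate([853, 125, 422]) cube([30, 30, 219]);


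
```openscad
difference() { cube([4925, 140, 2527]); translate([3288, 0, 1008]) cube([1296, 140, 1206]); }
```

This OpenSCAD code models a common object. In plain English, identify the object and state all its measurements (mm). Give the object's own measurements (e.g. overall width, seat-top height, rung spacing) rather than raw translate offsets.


A wall 4925 mm long (x), 140 mm thick (y), 2527 mm tall, with a rectangular window opening cut through it. The opening is 1296 mm wide and 1206 mm tall; its sill is at z = 1008 mm and its near (−x) edge is 3288 mm from the wall's −x end. The opening passes through the full wall thickness.


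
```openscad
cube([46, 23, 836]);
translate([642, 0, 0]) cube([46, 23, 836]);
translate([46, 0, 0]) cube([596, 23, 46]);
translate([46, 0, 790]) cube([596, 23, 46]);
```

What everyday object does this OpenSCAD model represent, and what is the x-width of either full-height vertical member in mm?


A picture frame. The border width is 46 mm.

Four thin pieces enclosing a rectangular opening — a picture frame. The two full-height stiles are 836 mm tall; the top rail sits at z = 790 and is 46 mm tall, so the border above the opening is 836 − 790 = 46 mm, matching the stile x-width.


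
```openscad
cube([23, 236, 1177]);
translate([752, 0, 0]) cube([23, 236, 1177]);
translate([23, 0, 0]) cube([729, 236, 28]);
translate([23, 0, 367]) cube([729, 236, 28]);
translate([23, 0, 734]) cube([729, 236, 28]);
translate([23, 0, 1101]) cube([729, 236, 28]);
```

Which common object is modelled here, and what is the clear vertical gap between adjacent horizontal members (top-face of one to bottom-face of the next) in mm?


A bookshelf. The clear shelf gap is 339 mm.

Two tall side panels with 4 horizontal boards between them — a bookshelf. The first two shelf undersides are at z = 0 and z = 367; with shelf thickness 28, the clear gap is 367 − 0 − 28 = 339 mm.


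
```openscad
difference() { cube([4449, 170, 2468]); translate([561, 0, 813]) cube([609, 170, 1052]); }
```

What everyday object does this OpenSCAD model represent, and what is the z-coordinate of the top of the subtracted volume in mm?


A wall with a window opening. The window head height is 1865 mm.

A wall with a rectangular opening subtracted — a window. Sill at z = 813, opening 1052 mm tall, so the head is at 813 + 1052 = 1865 mm.


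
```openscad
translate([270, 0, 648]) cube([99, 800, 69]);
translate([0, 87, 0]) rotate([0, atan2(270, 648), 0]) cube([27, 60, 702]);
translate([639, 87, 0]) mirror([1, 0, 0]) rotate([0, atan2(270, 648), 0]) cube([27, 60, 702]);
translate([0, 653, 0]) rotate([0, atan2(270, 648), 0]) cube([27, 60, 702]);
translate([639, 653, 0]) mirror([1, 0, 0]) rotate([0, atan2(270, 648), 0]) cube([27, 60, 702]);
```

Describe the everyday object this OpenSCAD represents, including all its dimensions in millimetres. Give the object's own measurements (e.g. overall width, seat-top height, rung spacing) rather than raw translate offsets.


A sawhorse. A 99×800×69 mm beam (x, y, z) sits on two A-frame leg pairs. Each pair is two raked legs of 27×60 mm section (60 mm along y) splaying symmetrically in x. Each leg rises 648 mm vertically over 270 mm of horizontal reach and is 702 mm long along its own axis. Every leg's outer bottom edge rests on the floor and its outer top edge meets a bottom edge of the beam — the left legs (tilting toward +x) meet the beam's −x bottom edge, the right legs (their mirror images, tilting toward −x) meet its +x bottom edge — so the leg tops tuck under the beam, the beam's underside is 648 mm above the floor, and the feet are 639 mm apart outside-to-outside with the beam centred between them. The two leg pairs are set in 87 mm from either end of the beam.


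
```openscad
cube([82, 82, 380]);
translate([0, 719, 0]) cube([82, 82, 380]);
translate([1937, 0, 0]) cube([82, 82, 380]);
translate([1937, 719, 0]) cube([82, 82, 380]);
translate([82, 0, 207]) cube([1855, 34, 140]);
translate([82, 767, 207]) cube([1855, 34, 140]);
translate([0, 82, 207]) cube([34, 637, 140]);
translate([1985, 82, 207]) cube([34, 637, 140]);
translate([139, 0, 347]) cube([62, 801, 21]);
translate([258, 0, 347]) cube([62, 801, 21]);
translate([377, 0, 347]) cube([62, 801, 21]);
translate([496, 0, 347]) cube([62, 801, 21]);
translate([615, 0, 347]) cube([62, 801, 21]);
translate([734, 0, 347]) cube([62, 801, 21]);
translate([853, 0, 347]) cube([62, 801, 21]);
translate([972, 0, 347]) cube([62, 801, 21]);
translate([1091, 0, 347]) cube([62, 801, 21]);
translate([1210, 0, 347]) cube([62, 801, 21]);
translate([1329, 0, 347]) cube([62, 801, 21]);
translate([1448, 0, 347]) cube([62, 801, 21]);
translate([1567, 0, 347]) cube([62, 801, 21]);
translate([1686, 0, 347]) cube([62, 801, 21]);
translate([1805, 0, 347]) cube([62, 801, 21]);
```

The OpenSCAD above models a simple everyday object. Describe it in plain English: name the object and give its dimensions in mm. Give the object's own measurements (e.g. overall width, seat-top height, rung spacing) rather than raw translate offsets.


A bed frame 2019 mm long (x) by 801 mm wide (y). Four 82×82 mm corner posts, 380 mm tall, at the corners of the footprint. Four rails of 34 mm thickness and 140 mm height run between adjacent posts with their undersides at z = 207 mm, their outer faces flush with the outside of the frame (the two x-running rails run between the posts' inner faces; the two y-running rails run between the posts' inner faces). 15 slats, each 62 mm wide (x) and 21 mm thick, lie across the top of the two x-running rails, running the full 801 mm width of the frame in y; along x they sit between the end posts with a 57 mm gap after the −x posts and between neighbouring slats, leaving 70 mm before the +x posts.


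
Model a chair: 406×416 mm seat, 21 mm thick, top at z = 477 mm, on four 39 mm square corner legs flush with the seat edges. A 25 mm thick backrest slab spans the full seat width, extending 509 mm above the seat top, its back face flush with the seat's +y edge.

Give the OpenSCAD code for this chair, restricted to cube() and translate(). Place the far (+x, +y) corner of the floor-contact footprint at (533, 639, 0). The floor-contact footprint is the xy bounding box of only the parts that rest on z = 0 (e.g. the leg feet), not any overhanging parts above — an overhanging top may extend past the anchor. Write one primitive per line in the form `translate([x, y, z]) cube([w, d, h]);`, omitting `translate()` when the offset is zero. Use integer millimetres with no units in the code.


translate([127, 223, 456]) cube([406, 416, 21]);
translate([127, 223, 0]) cube([39, 39, 456]);
translate([494, 223, 0]) cube([39, 39, 456]);
translate([127, 600, 0]) cube([39, 39, 456]);
translate([494, 600, 0]) cube([39, 39, 456]);
translate([127, 614, 477]) cube([406, 25, 509]);


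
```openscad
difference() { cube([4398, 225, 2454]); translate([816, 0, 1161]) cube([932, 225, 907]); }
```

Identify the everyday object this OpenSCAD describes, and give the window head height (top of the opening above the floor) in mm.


A wall with a window opening. The window head height is 2068 mm.

A wall with a rectangular opening subtracted — a window. Sill at z = 1161, opening 907 mm tall, so the head is at 1161 + 907 = 2068 mm.


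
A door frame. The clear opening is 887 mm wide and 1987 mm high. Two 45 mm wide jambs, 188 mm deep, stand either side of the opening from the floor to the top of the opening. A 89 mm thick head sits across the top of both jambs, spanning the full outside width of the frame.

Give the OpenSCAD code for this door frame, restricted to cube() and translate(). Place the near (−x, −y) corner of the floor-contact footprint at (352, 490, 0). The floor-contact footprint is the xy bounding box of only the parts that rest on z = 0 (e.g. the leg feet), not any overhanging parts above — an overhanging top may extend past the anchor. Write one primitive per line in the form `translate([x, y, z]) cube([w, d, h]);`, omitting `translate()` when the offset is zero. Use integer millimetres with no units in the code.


translate([352, 490, 0]) cube([45, 188, 1987]);
translate([1284, 490, 0]) cube([45, 188, 1987]);
translate([352, 490, 1987]) cube([977, 188, 89]);


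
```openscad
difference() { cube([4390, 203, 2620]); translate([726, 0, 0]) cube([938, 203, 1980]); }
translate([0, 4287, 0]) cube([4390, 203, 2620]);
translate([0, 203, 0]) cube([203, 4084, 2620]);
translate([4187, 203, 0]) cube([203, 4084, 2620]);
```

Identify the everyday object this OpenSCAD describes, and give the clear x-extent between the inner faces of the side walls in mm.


A single room. The interior width is 3984 mm.

Four walls enclosing a rectangle with a door in the front wall — a room. Outside width 4390 minus two 203 mm walls gives 3984 mm.


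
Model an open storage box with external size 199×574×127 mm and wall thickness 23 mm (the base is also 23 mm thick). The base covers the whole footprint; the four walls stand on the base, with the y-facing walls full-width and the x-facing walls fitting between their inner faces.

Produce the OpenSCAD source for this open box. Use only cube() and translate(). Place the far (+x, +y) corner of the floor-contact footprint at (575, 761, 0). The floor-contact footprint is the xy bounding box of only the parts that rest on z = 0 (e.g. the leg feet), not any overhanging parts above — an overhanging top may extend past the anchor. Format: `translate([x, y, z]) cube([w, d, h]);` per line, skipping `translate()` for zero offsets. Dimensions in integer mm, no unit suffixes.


translate([376, 187, 0]) cube([199, 574, 23]);
translate([376, 187, 23]) cube([199, 23, 104]);
translate([376, 738, 23]) cube([199, 23, 104]);
translate([376, 210, 23]) cube([23, 528, 104]);
translate([552, 210, 23]) cube([23, 528, 104]);


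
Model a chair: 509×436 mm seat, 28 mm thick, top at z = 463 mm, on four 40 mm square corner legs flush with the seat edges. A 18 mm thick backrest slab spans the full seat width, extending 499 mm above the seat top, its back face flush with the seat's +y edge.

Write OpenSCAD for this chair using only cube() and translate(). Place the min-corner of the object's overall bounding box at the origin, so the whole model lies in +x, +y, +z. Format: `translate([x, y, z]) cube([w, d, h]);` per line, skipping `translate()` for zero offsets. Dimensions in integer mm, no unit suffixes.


// leg_h = 463 - 28 = 435
translate([0, 0, 435]) cube([509, 436, 28]);
cube([40, 40, 435]);
translate([469, 0, 0]) cube([40, 40, 435]);
translate([0, 396, 0]) cube([40, 40, 435]);
translate([469, 396, 0]) cube([40, 40, 435]);
translate([0, 418, 463]) cube([509, 18, 499]);


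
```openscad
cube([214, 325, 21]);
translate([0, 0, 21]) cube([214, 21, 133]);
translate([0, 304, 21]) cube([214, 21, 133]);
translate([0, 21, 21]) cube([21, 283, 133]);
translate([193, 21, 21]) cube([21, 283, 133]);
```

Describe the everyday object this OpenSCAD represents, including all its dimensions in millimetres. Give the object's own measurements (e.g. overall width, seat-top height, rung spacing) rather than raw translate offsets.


An open-topped rectangular box: outside dimensions 214×325×154 mm, with a uniform wall and base thickness of 21 mm. The base is a full 214×325 slab on the floor; four walls sit on top of the base. The front and back walls (the −y and +y sides) span the full width; the two side walls fit between them.


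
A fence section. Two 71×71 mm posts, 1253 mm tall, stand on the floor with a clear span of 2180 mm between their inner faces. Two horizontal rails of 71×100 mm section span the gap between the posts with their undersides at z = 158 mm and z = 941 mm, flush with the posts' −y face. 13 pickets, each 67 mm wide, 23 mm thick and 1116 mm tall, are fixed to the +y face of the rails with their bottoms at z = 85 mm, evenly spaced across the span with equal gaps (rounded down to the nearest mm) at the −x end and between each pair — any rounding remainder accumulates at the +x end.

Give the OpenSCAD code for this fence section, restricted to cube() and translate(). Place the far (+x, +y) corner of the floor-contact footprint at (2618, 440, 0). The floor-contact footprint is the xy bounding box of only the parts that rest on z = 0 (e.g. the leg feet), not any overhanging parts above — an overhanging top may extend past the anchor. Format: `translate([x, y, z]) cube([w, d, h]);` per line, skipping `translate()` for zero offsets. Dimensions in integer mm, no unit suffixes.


translate([296, 369, 0]) cube([71, 71, 1253]);
translate([2547, 369, 0]) cube([71, 71, 1253]);
translate([367, 369, 158]) cube([2180, 71, 100]);
translate([367, 369, 941]) cube([2180, 71, 100]);
translate([460, 440, 85]) cube([67, 23, 1116]);
translate([620, 440, 85]) cube([67, 23, 1116]);
translate([780, 440, 85]) cube([67, 23, 1116]);
translate([940, 440, 85]) cube([67, 23, 1116]);
translate([1100, 440, 85]) cube([67, 23, 1116]);
translate([1260, 440, 85]) cube([67, 23, 1116]);
translate([1420, 440, 85]) cube([67, 23, 1116]);
translate([1580, 440, 85]) cube([67, 23, 1116]);
translate([1740, 440, 85]) cube([67, 23, 1116]);
translate([1900, 440, 85]) cube([67, 23, 1116]);
translate([2060, 440, 85]) cube([67, 23, 1116]);
translate([2220, 440, 85]) cube([67, 23, 1116]);
translate([2380, 440, 85]) cube([67, 23, 1116]);


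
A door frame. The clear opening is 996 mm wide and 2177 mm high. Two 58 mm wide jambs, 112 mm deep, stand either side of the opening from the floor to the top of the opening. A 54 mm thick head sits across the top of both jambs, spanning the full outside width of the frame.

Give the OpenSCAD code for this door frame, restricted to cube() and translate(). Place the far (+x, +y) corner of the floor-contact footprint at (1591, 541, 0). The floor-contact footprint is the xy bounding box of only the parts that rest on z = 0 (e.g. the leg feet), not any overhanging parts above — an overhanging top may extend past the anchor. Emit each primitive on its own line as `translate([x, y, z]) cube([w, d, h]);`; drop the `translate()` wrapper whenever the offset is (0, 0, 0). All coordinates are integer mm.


translate([479, 429, 0]) cube([58, 112, 2177]);
translate([1533, 429, 0]) cube([58, 112, 2177]);
translate([479, 429, 2177]) cube([1112, 112, 54]);


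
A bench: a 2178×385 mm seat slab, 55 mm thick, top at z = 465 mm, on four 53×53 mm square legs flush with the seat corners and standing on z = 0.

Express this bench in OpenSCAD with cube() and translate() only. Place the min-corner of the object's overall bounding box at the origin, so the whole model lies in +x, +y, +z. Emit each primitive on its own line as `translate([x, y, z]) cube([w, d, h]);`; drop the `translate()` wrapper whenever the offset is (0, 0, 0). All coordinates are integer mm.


translate([0, 0, 410]) cube([2178, 385, 55]);
cube([53, 53, 410]);
translate([0, 332, 0]) cube([53, 53, 410]);
translate([2125, 0, 0]) cube([53, 53, 410]);
translate([2125, 332, 0]) cube([53, 53, 410]);


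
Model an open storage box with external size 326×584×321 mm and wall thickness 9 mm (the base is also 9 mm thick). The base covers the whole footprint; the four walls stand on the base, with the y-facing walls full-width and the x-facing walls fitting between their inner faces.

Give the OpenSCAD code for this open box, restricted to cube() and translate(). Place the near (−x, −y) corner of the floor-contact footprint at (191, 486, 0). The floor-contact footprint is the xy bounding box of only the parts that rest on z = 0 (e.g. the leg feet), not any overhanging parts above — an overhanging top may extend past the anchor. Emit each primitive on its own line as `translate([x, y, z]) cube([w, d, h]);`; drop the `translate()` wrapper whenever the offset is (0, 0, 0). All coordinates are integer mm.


translate([191, 486, 0]) cube([326, 584, 9]);
translate([191, 486, 9]) cube([326, 9, 312]);
translate([191, 1061, 9]) cube([326, 9, 312]);
translate([191, 495, 9]) cube([9, 566, 312]);
translate([508, 495, 9]) cube([9, 566, 312]);


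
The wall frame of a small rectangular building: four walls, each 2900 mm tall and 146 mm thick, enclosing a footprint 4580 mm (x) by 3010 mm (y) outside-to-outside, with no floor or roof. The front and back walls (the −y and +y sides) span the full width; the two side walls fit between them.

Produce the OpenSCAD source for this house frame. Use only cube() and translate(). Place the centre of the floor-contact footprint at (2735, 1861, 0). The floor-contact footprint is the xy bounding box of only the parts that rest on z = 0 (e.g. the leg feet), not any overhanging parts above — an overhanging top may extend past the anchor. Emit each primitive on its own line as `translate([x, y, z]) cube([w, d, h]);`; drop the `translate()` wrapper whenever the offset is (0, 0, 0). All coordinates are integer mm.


translate([445, 356, 0]) cube([4580, 146, 2900]);
translate([445, 3220, 0]) cube([4580, 146, 2900]);
translate([445, 502, 0]) cube([146, 2718, 2900]);
translate([4879, 502, 0]) cube([146, 2718, 2900]);
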